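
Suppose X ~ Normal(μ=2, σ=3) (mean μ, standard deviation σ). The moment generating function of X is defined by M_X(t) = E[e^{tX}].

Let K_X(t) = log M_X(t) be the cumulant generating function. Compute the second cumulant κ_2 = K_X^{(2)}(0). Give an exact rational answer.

κ_2 = d^2K/dt^2 |_{t=0} = 9

M_X(t) = e^(9*t^2/2 + 2*t)
K_X(t) = log M_X(t) = 9*t^2/2 + 2*t
dK/dt = 9*t + 2
d^2K/dt^2 = 9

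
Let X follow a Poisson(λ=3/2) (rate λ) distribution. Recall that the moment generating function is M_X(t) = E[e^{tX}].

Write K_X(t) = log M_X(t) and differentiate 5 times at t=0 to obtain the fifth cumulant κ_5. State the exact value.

M_X(t) = e^(3*e^(t)/2 - 3/2)
K_X(t) = log M_X(t) = 3*e^(t)/2 - 3/2
D^5[K](t) = 3*e^(t)/2

κ_5 = D^5[K](0) = 3/2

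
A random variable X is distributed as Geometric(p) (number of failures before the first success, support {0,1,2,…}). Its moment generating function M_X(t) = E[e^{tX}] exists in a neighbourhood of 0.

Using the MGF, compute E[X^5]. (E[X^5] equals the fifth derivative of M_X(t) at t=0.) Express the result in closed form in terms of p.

E[X^5] = d^5M/dt^5 |_{t=0} = -1 + 31/p - 180/p^2 + 390/p^3 - 360/p^4 + 120/p^5

M_X(t) = p/(-(1 - p)*e^(t) + 1)
dM/dt = (-p^2*e^(t) + p*e^(t))/(p^2*e^(2*t) - 2*p*e^(2*t) + 2*p*e^(t) + e^(2*t) - 2*e^(t) + 1)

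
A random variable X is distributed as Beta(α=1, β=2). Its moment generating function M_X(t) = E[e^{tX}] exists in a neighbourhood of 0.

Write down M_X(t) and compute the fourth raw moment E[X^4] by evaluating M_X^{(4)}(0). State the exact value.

M_X(t) = ₁F₁(1; 3; t)
M′(t) = ₁F₁(2; 4; t)/3
M′′(t) = ₁F₁(3; 5; t)/6
M′′′(t) = ₁F₁(4; 6; t)/10
M′′′′(t) = ₁F₁(5; 7; t)/15

E[X^4] = M′′′′(0) = 1/15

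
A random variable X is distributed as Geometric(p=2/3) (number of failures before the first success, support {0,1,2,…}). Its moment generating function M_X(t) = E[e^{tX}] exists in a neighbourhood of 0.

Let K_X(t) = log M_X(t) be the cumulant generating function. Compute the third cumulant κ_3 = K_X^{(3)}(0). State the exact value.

M_X(t) = 2/(3*(1 - e^(t)/3))
K_X(t) = log M_X(t) = -log(1 - e^(t)/3) - log(3) + log(2)
dK/dt = -e^(t)/(e^(t) - 3)
d^2K/dt^2 = 3*e^(t)/(e^(2*t) - 6*e^(t) + 9)
d^3K/dt^3 = (-3*e^(2*t) - 9*e^(t))/(e^(3*t) - 9*e^(2*t) + 27*e^(t) - 27)

κ_3 = d^3K/dt^3 |_{t=0} = 3/2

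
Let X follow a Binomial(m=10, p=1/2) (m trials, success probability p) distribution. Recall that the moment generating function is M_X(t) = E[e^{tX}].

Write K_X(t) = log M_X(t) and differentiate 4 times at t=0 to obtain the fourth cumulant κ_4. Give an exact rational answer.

M_X(t) = (e^(t)/2 + 1/2)^10
K_X(t) = log M_X(t) = 10*log(e^(t)/2 + 1/2)
dK/dt = 10*e^(t)/(e^(t) + 1)
d^2K/dt^2 = 10*e^(t)/(e^(2*t) + 2*e^(t) + 1)
d^3K/dt^3 = (-10*e^(2*t) + 10*e^(t))/(e^(3*t) + 3*e^(2*t) + 3*e^(t) + 1)
d^4K/dt^4 = (10*e^(3*t) - 40*e^(2*t) + 10*e^(t))/(e^(4*t) + 4*e^(3*t) + 6*e^(2*t) + 4*e^(t) + 1)

κ_4 = d^4K/dt^4 |_{t=0} = -5/4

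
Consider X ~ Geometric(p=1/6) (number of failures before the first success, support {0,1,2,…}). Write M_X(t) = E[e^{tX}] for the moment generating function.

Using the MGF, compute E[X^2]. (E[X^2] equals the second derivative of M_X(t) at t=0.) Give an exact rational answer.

E[X^2] = d^2M/dt^2 |_{t=0} = 55

M_X(t) = 1/(6*(1 - 5*e^(t)/6))
dM/dt = 5*e^(t)/(25*e^(2*t) - 60*e^(t) + 36)
d^2M/dt^2 = (-25*e^(2*t) - 30*e^(t))/(125*e^(3*t) - 450*e^(2*t) + 540*e^(t) - 216)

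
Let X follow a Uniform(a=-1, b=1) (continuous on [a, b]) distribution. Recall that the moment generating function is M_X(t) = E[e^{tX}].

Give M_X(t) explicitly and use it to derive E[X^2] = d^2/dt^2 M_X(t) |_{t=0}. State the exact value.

M_X(t) = (e^(t) - e^(-t))/(2*t)
dM/dt = (t*e^(2*t) + t - e^(2*t) + 1)*e^(-t)/(2*t^2)
d^2M/dt^2 = (t^2*e^(2*t) - t^2 - 2*t*e^(2*t) - 2*t + 2*e^(2*t) - 2)*e^(-t)/(2*t^3)

E[X^2] = d^2M/dt^2 |_{t=0} = 1/3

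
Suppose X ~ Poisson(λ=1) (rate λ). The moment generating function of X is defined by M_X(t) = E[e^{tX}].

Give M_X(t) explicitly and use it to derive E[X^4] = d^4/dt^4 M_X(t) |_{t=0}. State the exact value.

E[X^4] = d^4M/dt^4 |_{t=0} = 15

M_X(t) = e^(e^(t) - 1)
dM/dt = e^(-1)*e^(t)*e^(e^(t))
d^2M/dt^2 = (e^(2*t)*e^(e^(t)) + e^(t)*e^(e^(t)))*e^(-1)
d^3M/dt^3 = (e^(3*t)*e^(e^(t)) + 3*e^(2*t)*e^(e^(t)) + e^(t)*e^(e^(t)))*e^(-1)
d^4M/dt^4 = (e^(4*t)*e^(e^(t)) + 6*e^(3*t)*e^(e^(t)) + 7*e^(2*t)*e^(e^(t)) + e^(t)*e^(e^(t)))*e^(-1)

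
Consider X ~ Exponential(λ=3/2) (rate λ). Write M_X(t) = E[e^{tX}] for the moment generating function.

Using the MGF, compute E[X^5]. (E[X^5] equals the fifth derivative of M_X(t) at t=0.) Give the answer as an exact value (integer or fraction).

E[X^5] = d^5M/dt^5 |_{t=0} = 1280/81

M_X(t) = 3/(2*(3/2 - t))
dM/dt = 6/(4*t^2 - 12*t + 9)
d^2M/dt^2 = -24/(8*t^3 - 36*t^2 + 54*t - 27)
d^3M/dt^3 = 144/(16*t^4 - 96*t^3 + 216*t^2 - 216*t + 81)
d^4M/dt^4 = -1152/(32*t^5 - 240*t^4 + 720*t^3 - 1080*t^2 + 810*t - 243)
d^5M/dt^5 = 11520/(64*t^6 - 576*t^5 + 2160*t^4 - 4320*t^3 + 4860*t^2 - 2916*t + 729)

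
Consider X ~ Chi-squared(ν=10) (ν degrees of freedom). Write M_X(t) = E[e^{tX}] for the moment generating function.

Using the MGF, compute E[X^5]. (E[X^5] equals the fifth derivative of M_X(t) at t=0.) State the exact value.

M_X(t) = (1 - 2*t)^(-5)
dM/dt = 10/(64*t^6 - 192*t^5 + 240*t^4 - 160*t^3 + 60*t^2 - 12*t + 1)
d^2M/dt^2 = -120/(128*t^7 - 448*t^6 + 672*t^5 - 560*t^4 + 280*t^3 - 84*t^2 + 14*t - 1)
d^3M/dt^3 = 1680/(256*t^8 - 1024*t^7 + 1792*t^6 - 1792*t^5 + 1120*t^4 - 448*t^3 + 112*t^2 - 16*t + 1)
d^4M/dt^4 = -26880/(512*t^9 - 2304*t^8 + 4608*t^7 - 5376*t^6 + 4032*t^5 - 2016*t^4 + 672*t^3 - 144*t^2 + 18*t - 1)
d^5M/dt^5 = 483840/(1024*t^10 - 5120*t^9 + 11520*t^8 - 15360*t^7 + 13440*t^6 - 8064*t^5 + 3360*t^4 - 960*t^3 + 180*t^2 - 20*t + 1)

E[X^5] = d^5M/dt^5 |_{t=0} = 483840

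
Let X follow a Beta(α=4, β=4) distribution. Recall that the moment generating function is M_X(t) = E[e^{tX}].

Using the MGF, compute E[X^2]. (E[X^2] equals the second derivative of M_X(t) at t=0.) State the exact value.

M_X(t) = ₁F₁(4; 8; t)
dM/dt = ₁F₁(5; 9; t)/2
d^2M/dt^2 = 5*₁F₁(6; 10; t)/18

E[X^2] = d^2M/dt^2 |_{t=0} = 5/18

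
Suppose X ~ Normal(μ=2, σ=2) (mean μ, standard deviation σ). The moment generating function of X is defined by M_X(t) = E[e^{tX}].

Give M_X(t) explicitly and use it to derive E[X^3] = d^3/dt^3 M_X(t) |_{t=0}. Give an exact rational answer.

M_X(t) = e^(2*t^2 + 2*t)
M^(3)(t) = 64*t^3*e^(2*t)*e^(2*t^2) + 96*t^2*e^(2*t)*e^(2*t^2) + 96*t*e^(2*t)*e^(2*t^2) + 32*e^(2*t)*e^(2*t^2)

E[X^3] = M^(3)(0) = 32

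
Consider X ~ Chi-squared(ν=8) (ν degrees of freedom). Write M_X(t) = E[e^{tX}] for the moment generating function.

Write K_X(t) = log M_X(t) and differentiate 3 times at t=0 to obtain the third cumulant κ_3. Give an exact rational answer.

M_X(t) = (1 - 2*t)^(-4)
K_X(t) = log M_X(t) = -4*log(1 - 2*t)
dK/dt = -8/(2*t - 1)
d^2K/dt^2 = 16/(4*t^2 - 4*t + 1)
d^3K/dt^3 = -64/(8*t^3 - 12*t^2 + 6*t - 1)

κ_3 = d^3K/dt^3 |_{t=0} = 64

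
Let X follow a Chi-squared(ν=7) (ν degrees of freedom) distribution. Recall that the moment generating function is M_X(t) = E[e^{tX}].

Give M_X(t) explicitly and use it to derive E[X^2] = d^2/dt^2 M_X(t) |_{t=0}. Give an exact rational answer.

M_X(t) = (1 - 2*t)^(-7/2)
M′(t) = 7/(16*t^4*√(1 - 2*t) - 32*t^3*√(1 - 2*t) + 24*t^2*√(1 - 2*t) - 8*t*√(1 - 2*t) + √(1 - 2*t))
M′′(t) = -63/(32*t^5*√(1 - 2*t) - 80*t^4*√(1 - 2*t) + 80*t^3*√(1 - 2*t) - 40*t^2*√(1 - 2*t) + 10*t*√(1 - 2*t) - √(1 - 2*t))

E[X^2] = M′′(0) = 63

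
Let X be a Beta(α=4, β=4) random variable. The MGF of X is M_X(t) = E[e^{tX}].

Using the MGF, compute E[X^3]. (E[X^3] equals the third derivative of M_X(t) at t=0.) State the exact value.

M_X(t) = ₁F₁(4; 8; t)
dM/dt = ₁F₁(5; 9; t)/2
d^2M/dt^2 = 5*₁F₁(6; 10; t)/18
d^3M/dt^3 = ₁F₁(7; 11; t)/6

E[X^3] = d^3M/dt^3 |_{t=0} = 1/6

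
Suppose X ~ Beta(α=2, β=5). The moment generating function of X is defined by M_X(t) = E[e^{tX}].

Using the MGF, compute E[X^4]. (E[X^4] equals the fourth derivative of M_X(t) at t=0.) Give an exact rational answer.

M_X(t) = ₁F₁(2; 7; t)
D^4[M](t) = ₁F₁(6; 11; t)/42

E[X^4] = D^4[M](0) = 1/42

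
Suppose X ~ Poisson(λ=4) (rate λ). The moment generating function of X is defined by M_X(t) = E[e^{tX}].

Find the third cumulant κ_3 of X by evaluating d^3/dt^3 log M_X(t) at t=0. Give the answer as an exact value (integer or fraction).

κ_3 = K′′′(0) = 4

M_X(t) = e^(4*e^(t) - 4)
K_X(t) = log M_X(t) = 4*e^(t) - 4
K′(t) = 4*e^(t)
K′′(t) = 4*e^(t)
K′′′(t) = 4*e^(t)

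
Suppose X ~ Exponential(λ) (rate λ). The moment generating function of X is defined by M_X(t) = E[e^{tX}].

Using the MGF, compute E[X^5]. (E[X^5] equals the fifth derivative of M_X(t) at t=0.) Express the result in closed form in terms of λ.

E[X^5] = M^(5)(0) = 120/λ^5

M_X(t) = λ/(λ - t)
M^(5)(t) = 120*λ/(λ^6 - 6*λ^5*t + 15*λ^4*t^2 - 20*λ^3*t^3 + 15*λ^2*t^4 - 6*λ*t^5 + t^6)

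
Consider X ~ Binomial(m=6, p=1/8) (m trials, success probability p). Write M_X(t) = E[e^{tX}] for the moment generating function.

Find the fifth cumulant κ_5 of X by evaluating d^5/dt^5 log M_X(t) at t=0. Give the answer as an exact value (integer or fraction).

M_X(t) = (e^(t)/8 + 7/8)^6
K_X(t) = log M_X(t) = 6*log(e^(t)/8 + 7/8)
K^(5)(t) = (-42*e^(4*t) + 3234*e^(3*t) - 22638*e^(2*t) + 14406*e^(t))/(e^(5*t) + 35*e^(4*t) + 490*e^(3*t) + 3430*e^(2*t) + 12005*e^(t) + 16807)

κ_5 = K^(5)(0) = -315/2048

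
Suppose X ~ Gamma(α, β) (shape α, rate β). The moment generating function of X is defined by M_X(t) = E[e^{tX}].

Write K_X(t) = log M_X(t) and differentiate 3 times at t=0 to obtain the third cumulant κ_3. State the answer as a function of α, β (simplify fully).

M_X(t) = (β/(β - t))^α
K_X(t) = log M_X(t) = α*(log(β) - log(β - t))
K^(3)(t) = -2*α/(-β^3 + 3*β^2*t - 3*β*t^2 + t^3)

κ_3 = K^(3)(0) = 2*α/β^3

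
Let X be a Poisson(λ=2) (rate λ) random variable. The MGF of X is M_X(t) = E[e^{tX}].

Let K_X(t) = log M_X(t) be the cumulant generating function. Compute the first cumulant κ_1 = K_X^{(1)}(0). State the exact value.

M_X(t) = e^(2*e^(t) - 2)
K_X(t) = log M_X(t) = 2*e^(t) - 2
dK/dt = 2*e^(t)

κ_1 = dK/dt |_{t=0} = 2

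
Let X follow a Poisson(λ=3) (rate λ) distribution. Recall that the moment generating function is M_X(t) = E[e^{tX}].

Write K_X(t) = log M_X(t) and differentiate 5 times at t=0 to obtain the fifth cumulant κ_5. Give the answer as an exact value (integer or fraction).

M_X(t) = e^(3*e^(t) - 3)
K_X(t) = log M_X(t) = 3*e^(t) - 3
dK/dt = 3*e^(t)
d^2K/dt^2 = 3*e^(t)
d^3K/dt^3 = 3*e^(t)
d^4K/dt^4 = 3*e^(t)
d^5K/dt^5 = 3*e^(t)

κ_5 = d^5K/dt^5 |_{t=0} = 3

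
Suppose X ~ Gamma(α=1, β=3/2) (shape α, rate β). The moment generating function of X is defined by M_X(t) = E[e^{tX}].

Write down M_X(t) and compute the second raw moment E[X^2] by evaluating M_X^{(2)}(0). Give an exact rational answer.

M_X(t) = 3/(2*(3/2 - t))
M^(2)(t) = -24/(8*t^3 - 36*t^2 + 54*t - 27)

E[X^2] = M^(2)(0) = 8/9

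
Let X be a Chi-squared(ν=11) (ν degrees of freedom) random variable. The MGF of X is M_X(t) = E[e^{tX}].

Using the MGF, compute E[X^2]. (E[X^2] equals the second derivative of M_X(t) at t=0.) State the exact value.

M_X(t) = (1 - 2*t)^(-11/2)
M^(2)(t) = -143/(128*t^7*√(1 - 2*t) - 448*t^6*√(1 - 2*t) + 672*t^5*√(1 - 2*t) - 560*t^4*√(1 - 2*t) + 280*t^3*√(1 - 2*t) - 84*t^2*√(1 - 2*t) + 14*t*√(1 - 2*t) - √(1 - 2*t))

E[X^2] = M^(2)(0) = 143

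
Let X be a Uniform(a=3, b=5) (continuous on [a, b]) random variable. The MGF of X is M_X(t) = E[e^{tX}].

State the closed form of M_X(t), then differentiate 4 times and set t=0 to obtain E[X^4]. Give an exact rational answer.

E[X^4] = D^4[M](0) = 1441/5

M_X(t) = (e^(5*t) - e^(3*t))/(2*t)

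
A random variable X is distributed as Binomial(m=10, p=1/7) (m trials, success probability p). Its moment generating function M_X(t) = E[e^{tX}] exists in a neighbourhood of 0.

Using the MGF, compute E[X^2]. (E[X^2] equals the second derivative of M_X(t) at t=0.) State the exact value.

E[X^2] = D^2[M](0) = 160/49

M_X(t) = (e^(t)/7 + 6/7)^10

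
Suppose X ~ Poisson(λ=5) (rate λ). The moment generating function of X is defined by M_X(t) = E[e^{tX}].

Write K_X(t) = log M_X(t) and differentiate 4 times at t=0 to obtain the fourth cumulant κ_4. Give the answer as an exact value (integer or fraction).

M_X(t) = e^(5*e^(t) - 5)
K_X(t) = log M_X(t) = 5*e^(t) - 5
D^4[K](t) = 5*e^(t)

κ_4 = D^4[K](0) = 5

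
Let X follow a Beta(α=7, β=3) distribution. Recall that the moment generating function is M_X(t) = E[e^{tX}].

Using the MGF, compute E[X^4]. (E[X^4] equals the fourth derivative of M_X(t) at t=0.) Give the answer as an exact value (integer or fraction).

E[X^4] = d^4M/dt^4 |_{t=0} = 42/143

M_X(t) = ₁F₁(7; 10; t)
dM/dt = 7*₁F₁(8; 11; t)/10
d^2M/dt^2 = 28*₁F₁(9; 12; t)/55
d^3M/dt^3 = 21*₁F₁(10; 13; t)/55
d^4M/dt^4 = 42*₁F₁(11; 14; t)/143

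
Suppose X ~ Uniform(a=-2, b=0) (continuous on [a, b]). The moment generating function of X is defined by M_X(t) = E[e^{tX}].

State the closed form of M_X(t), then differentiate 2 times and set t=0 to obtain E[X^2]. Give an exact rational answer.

E[X^2] = D^2[M](0) = 4/3

M_X(t) = (1 - e^(-2*t))/(2*t)
D^2[M](t) = (-2*t^2 - 2*t + e^(2*t) - 1)*e^(-2*t)/t^3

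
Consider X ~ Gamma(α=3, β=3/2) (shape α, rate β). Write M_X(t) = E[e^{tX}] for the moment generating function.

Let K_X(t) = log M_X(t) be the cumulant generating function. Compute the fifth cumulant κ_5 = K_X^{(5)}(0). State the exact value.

κ_5 = K^(5)(0) = 256/27

M_X(t) = 27/(8*(3/2 - t)^3)
K_X(t) = log M_X(t) = -3*log(3/2 - t) - 3*log(2) + 3*log(3)
K^(5)(t) = -2304/(32*t^5 - 240*t^4 + 720*t^3 - 1080*t^2 + 810*t - 243)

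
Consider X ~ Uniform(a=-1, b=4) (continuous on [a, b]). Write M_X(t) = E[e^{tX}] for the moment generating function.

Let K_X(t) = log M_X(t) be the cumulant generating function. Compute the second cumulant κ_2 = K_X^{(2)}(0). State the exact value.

M_X(t) = (e^(4*t) - e^(-t))/(5*t)
K_X(t) = log M_X(t) = -log(t) + log(e^(4*t) - e^(-t)) - log(5)
dK/dt = (4*t*e^(5*t) + t - e^(5*t) + 1)/(t*e^(5*t) - t)
d^2K/dt^2 = (-25*t^2*e^(5*t) + e^(10*t) - 2*e^(5*t) + 1)/(t^2*e^(10*t) - 2*t^2*e^(5*t) + t^2)

κ_2 = d^2K/dt^2 |_{t=0} = 25/12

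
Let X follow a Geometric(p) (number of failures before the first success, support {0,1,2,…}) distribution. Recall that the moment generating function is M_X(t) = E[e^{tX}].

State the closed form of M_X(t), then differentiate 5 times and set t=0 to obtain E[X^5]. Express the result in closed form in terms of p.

M_X(t) = p/(-(1 - p)*e^(t) + 1)

E[X^5] = D^5[M](0) = -1 + 31/p - 180/p^2 + 390/p^3 - 360/p^4 + 120/p^5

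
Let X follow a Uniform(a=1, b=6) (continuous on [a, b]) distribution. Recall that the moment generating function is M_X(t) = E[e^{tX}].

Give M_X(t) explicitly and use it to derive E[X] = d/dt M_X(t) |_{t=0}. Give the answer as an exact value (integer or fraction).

M_X(t) = (e^(6*t) - e^(t))/(5*t)
D[M](t) = (6*t*e^(6*t) - t*e^(t) - e^(6*t) + e^(t))/(5*t^2)

E[X] = D[M](0) = 7/2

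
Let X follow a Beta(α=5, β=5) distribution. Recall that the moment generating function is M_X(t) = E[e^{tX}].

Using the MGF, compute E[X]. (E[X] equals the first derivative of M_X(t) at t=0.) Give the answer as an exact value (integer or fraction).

M_X(t) = ₁F₁(5; 10; t)
M^(1)(t) = ₁F₁(6; 11; t)/2

E[X] = M^(1)(0) = 1/2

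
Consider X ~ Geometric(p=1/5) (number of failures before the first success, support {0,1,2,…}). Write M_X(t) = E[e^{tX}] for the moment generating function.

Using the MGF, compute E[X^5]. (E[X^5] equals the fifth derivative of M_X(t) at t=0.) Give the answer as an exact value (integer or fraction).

E[X^5] = D^5[M](0) = 194404

M_X(t) = 1/(5*(1 - 4*e^(t)/5))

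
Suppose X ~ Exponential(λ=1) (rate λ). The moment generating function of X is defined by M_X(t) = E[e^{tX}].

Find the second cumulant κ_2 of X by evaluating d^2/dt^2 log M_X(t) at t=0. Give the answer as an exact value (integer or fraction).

κ_2 = d^2K/dt^2 |_{t=0} = 1

M_X(t) = 1/(1 - t)
K_X(t) = log M_X(t) = -log(1 - t)
dK/dt = -1/(t - 1)
d^2K/dt^2 = 1/(t^2 - 2*t + 1)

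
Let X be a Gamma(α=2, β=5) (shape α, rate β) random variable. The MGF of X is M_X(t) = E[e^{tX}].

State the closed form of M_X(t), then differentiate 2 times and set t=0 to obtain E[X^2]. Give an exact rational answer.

E[X^2] = d^2M/dt^2 |_{t=0} = 6/25

M_X(t) = 25/(5 - t)^2
dM/dt = -50/(t^3 - 15*t^2 + 75*t - 125)
d^2M/dt^2 = 150/(t^4 - 20*t^3 + 150*t^2 - 500*t + 625)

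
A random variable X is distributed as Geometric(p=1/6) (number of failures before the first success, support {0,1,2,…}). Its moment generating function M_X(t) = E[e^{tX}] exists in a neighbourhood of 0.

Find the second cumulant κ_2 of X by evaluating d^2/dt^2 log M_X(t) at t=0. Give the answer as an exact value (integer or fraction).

M_X(t) = 1/(6*(1 - 5*e^(t)/6))
K_X(t) = log M_X(t) = -log(1 - 5*e^(t)/6) - log(6)
K′(t) = -5*e^(t)/(5*e^(t) - 6)
K′′(t) = 30*e^(t)/(25*e^(2*t) - 60*e^(t) + 36)

κ_2 = K′′(0) = 30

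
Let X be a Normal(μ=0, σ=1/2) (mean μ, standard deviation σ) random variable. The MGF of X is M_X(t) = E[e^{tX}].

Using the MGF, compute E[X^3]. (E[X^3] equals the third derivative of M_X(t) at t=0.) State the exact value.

M_X(t) = e^(t^2/8)
D^3[M](t) = t^3*e^(t^2/8)/64 + 3*t*e^(t^2/8)/16

E[X^3] = D^3[M](0) = 0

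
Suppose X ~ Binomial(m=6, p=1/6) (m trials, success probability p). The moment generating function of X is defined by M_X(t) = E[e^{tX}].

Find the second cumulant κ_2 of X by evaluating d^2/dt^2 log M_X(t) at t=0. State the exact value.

M_X(t) = (e^(t)/6 + 5/6)^6
K_X(t) = log M_X(t) = 6*log(e^(t)/6 + 5/6)
dK/dt = 6*e^(t)/(e^(t) + 5)
d^2K/dt^2 = 30*e^(t)/(e^(2*t) + 10*e^(t) + 25)

κ_2 = d^2K/dt^2 |_{t=0} = 5/6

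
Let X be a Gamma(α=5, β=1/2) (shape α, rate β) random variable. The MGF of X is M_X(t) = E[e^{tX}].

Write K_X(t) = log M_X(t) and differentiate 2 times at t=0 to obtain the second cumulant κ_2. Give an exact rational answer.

κ_2 = K^(2)(0) = 20

M_X(t) = 1/(32*(1/2 - t)^5)
K_X(t) = log M_X(t) = -5*log(1/2 - t) - 5*log(2)
K^(2)(t) = 20/(4*t^2 - 4*t + 1)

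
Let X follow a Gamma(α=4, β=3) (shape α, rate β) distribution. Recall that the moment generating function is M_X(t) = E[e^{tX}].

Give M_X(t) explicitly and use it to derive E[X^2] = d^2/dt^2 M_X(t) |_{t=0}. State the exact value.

M_X(t) = 81/(3 - t)^4
M^(2)(t) = 1620/(t^6 - 18*t^5 + 135*t^4 - 540*t^3 + 1215*t^2 - 1458*t + 729)

E[X^2] = M^(2)(0) = 20/9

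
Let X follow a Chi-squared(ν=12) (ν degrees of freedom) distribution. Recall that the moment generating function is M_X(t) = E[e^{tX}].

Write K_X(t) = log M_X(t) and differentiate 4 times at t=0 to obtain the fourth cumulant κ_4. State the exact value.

κ_4 = D^4[K](0) = 576

M_X(t) = (1 - 2*t)^(-6)
K_X(t) = log M_X(t) = -6*log(1 - 2*t)
D^4[K](t) = 576/(16*t^4 - 32*t^3 + 24*t^2 - 8*t + 1)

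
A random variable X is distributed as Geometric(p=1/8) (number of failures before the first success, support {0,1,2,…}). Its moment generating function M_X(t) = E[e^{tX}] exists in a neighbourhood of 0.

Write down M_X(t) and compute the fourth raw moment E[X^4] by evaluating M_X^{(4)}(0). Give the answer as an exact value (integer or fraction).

E[X^4] = d^4M/dt^4 |_{t=0} = 70665

M_X(t) = 1/(8*(1 - 7*e^(t)/8))
dM/dt = 7*e^(t)/(49*e^(2*t) - 112*e^(t) + 64)
d^2M/dt^2 = (-49*e^(2*t) - 56*e^(t))/(343*e^(3*t) - 1176*e^(2*t) + 1344*e^(t) - 512)
d^3M/dt^3 = (343*e^(3*t) + 1568*e^(2*t) + 448*e^(t))/(2401*e^(4*t) - 10976*e^(3*t) + 18816*e^(2*t) - 14336*e^(t) + 4096)
d^4M/dt^4 = (-2401*e^(4*t) - 30184*e^(3*t) - 34496*e^(2*t) - 3584*e^(t))/(16807*e^(5*t) - 96040*e^(4*t) + 219520*e^(3*t) - 250880*e^(2*t) + 143360*e^(t) - 32768)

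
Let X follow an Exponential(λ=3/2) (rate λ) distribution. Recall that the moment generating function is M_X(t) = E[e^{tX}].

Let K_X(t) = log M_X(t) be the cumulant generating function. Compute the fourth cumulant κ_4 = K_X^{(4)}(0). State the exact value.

M_X(t) = 3/(2*(3/2 - t))
K_X(t) = log M_X(t) = -log(3/2 - t) - log(2) + log(3)
K′(t) = -2/(2*t - 3)
K′′(t) = 4/(4*t^2 - 12*t + 9)
K′′′(t) = -16/(8*t^3 - 36*t^2 + 54*t - 27)
K′′′′(t) = 96/(16*t^4 - 96*t^3 + 216*t^2 - 216*t + 81)

κ_4 = K′′′′(0) = 32/27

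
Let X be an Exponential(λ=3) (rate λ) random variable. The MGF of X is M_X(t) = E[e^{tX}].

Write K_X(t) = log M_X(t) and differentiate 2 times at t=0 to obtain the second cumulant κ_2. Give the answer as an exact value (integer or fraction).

κ_2 = K′′(0) = 1/9

M_X(t) = 3/(3 - t)
K_X(t) = log M_X(t) = -log(3 - t) + log(3)
K′(t) = -1/(t - 3)
K′′(t) = 1/(t^2 - 6*t + 9)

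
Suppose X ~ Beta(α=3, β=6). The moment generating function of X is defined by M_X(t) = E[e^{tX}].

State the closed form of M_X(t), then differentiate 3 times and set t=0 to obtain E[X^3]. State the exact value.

M_X(t) = ₁F₁(3; 9; t)
M′(t) = ₁F₁(4; 10; t)/3
M′′(t) = 2*₁F₁(5; 11; t)/15
M′′′(t) = 2*₁F₁(6; 12; t)/33

E[X^3] = M′′′(0) = 2/33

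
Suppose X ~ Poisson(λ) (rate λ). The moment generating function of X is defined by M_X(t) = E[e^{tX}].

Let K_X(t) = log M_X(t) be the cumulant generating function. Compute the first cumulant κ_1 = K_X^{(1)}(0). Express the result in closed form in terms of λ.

κ_1 = K′(0) = λ

M_X(t) = e^(λ*(e^(t) - 1))
K_X(t) = log M_X(t) = λ*(e^(t) - 1)
K′(t) = λ*e^(t)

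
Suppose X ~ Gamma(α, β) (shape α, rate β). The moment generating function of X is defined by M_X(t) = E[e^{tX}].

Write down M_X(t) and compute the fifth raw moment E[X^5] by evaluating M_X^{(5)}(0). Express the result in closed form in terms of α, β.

E[X^5] = M^(5)(0) = α*(α^4 + 10*α^3 + 35*α^2 + 50*α + 24)/β^5

M_X(t) = (β/(β - t))^α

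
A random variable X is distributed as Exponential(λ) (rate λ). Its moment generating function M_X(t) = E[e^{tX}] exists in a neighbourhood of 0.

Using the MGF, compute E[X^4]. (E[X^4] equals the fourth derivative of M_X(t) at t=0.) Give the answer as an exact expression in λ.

M_X(t) = λ/(λ - t)
dM/dt = λ/(λ^2 - 2*λ*t + t^2)
d^2M/dt^2 = -2*λ/(-λ^3 + 3*λ^2*t - 3*λ*t^2 + t^3)
d^3M/dt^3 = 6*λ/(λ^4 - 4*λ^3*t + 6*λ^2*t^2 - 4*λ*t^3 + t^4)
d^4M/dt^4 = -24*λ/(-λ^5 + 5*λ^4*t - 10*λ^3*t^2 + 10*λ^2*t^3 - 5*λ*t^4 + t^5)

E[X^4] = d^4M/dt^4 |_{t=0} = 24/λ^4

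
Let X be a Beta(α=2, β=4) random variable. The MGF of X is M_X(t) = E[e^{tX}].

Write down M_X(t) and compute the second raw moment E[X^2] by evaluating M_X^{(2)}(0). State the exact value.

M_X(t) = ₁F₁(2; 6; t)
D^2[M](t) = ₁F₁(4; 8; t)/7

E[X^2] = D^2[M](0) = 1/7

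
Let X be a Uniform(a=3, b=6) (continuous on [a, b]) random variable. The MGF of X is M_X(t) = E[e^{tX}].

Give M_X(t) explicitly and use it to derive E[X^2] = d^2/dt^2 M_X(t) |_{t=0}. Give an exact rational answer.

M_X(t) = (e^(6*t) - e^(3*t))/(3*t)
D^2[M](t) = (36*t^2*e^(6*t) - 9*t^2*e^(3*t) - 12*t*e^(6*t) + 6*t*e^(3*t) + 2*e^(6*t) - 2*e^(3*t))/(3*t^3)

E[X^2] = D^2[M](0) = 21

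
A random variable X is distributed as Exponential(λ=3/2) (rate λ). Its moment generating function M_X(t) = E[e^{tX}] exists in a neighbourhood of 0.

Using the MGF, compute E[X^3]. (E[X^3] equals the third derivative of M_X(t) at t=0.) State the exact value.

E[X^3] = d^3M/dt^3 |_{t=0} = 16/9

M_X(t) = 3/(2*(3/2 - t))
dM/dt = 6/(4*t^2 - 12*t + 9)
d^2M/dt^2 = -24/(8*t^3 - 36*t^2 + 54*t - 27)
d^3M/dt^3 = 144/(16*t^4 - 96*t^3 + 216*t^2 - 216*t + 81)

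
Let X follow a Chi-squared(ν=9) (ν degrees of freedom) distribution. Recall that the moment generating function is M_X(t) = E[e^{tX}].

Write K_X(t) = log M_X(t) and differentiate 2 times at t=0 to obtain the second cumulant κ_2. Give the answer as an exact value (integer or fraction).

M_X(t) = (1 - 2*t)^(-9/2)
K_X(t) = log M_X(t) = -9*log(1 - 2*t)/2
dK/dt = -9/(2*t - 1)
d^2K/dt^2 = 18/(4*t^2 - 4*t + 1)

κ_2 = d^2K/dt^2 |_{t=0} = 18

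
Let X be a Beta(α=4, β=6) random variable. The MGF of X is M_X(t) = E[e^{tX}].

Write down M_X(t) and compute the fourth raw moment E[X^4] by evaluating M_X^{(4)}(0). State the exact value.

E[X^4] = d^4M/dt^4 |_{t=0} = 7/143

M_X(t) = ₁F₁(4; 10; t)
dM/dt = 2*₁F₁(5; 11; t)/5
d^2M/dt^2 = 2*₁F₁(6; 12; t)/11
d^3M/dt^3 = ₁F₁(7; 13; t)/11
d^4M/dt^4 = 7*₁F₁(8; 14; t)/143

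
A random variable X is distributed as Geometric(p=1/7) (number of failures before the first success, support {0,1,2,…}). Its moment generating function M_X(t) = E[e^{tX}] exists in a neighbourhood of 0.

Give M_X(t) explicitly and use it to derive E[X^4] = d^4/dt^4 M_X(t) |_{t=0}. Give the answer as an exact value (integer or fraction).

E[X^4] = M′′′′(0) = 39390

M_X(t) = 1/(7*(1 - 6*e^(t)/7))
M′(t) = 6*e^(t)/(36*e^(2*t) - 84*e^(t) + 49)
M′′(t) = (-36*e^(2*t) - 42*e^(t))/(216*e^(3*t) - 756*e^(2*t) + 882*e^(t) - 343)
M′′′(t) = (216*e^(3*t) + 1008*e^(2*t) + 294*e^(t))/(1296*e^(4*t) - 6048*e^(3*t) + 10584*e^(2*t) - 8232*e^(t) + 2401)
M′′′′(t) = (-1296*e^(4*t) - 16632*e^(3*t) - 19404*e^(2*t) - 2058*e^(t))/(7776*e^(5*t) - 45360*e^(4*t) + 105840*e^(3*t) - 123480*e^(2*t) + 72030*e^(t) - 16807)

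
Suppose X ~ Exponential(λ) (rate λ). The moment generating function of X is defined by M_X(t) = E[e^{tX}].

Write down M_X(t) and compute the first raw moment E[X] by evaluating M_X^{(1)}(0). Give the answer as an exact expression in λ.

M_X(t) = λ/(λ - t)
M^(1)(t) = λ/(λ^2 - 2*λ*t + t^2)

E[X] = M^(1)(0) = 1/λ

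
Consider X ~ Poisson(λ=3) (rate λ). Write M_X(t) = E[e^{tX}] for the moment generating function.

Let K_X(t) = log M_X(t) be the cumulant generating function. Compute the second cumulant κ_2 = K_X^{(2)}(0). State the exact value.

κ_2 = d^2K/dt^2 |_{t=0} = 3

M_X(t) = e^(3*e^(t) - 3)
K_X(t) = log M_X(t) = 3*e^(t) - 3
dK/dt = 3*e^(t)
d^2K/dt^2 = 3*e^(t)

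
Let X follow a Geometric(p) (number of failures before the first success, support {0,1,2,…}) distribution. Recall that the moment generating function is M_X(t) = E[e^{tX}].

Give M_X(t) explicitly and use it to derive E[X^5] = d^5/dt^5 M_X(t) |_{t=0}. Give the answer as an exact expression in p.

E[X^5] = M^(5)(0) = -1 + 31/p - 180/p^2 + 390/p^3 - 360/p^4 + 120/p^5

M_X(t) = p/(-(1 - p)*e^(t) + 1)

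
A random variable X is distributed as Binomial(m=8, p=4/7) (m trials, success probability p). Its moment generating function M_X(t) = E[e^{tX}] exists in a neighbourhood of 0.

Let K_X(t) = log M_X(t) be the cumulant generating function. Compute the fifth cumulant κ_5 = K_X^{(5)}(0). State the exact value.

M_X(t) = (4*e^(t)/7 + 3/7)^8
K_X(t) = log M_X(t) = 8*log(4*e^(t)/7 + 3/7)
D^5[K](t) = (-6144*e^(4*t) + 50688*e^(3*t) - 38016*e^(2*t) + 2592*e^(t))/(1024*e^(5*t) + 3840*e^(4*t) + 5760*e^(3*t) + 4320*e^(2*t) + 1620*e^(t) + 243)

κ_5 = D^5[K](0) = 9120/16807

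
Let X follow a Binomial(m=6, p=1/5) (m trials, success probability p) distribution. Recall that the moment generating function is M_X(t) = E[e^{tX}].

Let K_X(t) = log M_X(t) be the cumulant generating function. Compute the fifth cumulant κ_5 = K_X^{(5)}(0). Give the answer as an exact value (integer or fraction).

M_X(t) = (e^(t)/5 + 4/5)^6
K_X(t) = log M_X(t) = 6*log(e^(t)/5 + 4/5)
D^5[K](t) = (-24*e^(4*t) + 1056*e^(3*t) - 4224*e^(2*t) + 1536*e^(t))/(e^(5*t) + 20*e^(4*t) + 160*e^(3*t) + 640*e^(2*t) + 1280*e^(t) + 1024)

κ_5 = D^5[K](0) = -1656/3125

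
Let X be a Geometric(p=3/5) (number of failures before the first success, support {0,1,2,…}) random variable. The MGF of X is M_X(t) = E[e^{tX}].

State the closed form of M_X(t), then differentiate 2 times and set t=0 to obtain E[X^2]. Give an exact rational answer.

M_X(t) = 3/(5*(1 - 2*e^(t)/5))
M′(t) = 6*e^(t)/(4*e^(2*t) - 20*e^(t) + 25)
M′′(t) = (-12*e^(2*t) - 30*e^(t))/(8*e^(3*t) - 60*e^(2*t) + 150*e^(t) - 125)

E[X^2] = M′′(0) = 14/9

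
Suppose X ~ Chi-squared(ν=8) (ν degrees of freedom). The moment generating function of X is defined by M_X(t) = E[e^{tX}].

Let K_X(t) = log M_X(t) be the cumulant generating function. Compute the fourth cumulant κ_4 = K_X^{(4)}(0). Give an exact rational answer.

M_X(t) = (1 - 2*t)^(-4)
K_X(t) = log M_X(t) = -4*log(1 - 2*t)
K^(4)(t) = 384/(16*t^4 - 32*t^3 + 24*t^2 - 8*t + 1)

κ_4 = K^(4)(0) = 384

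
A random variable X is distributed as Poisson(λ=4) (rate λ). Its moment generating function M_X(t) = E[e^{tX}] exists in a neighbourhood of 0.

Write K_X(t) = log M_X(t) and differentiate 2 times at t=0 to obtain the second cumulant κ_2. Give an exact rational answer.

M_X(t) = e^(4*e^(t) - 4)
K_X(t) = log M_X(t) = 4*e^(t) - 4
K^(2)(t) = 4*e^(t)

κ_2 = K^(2)(0) = 4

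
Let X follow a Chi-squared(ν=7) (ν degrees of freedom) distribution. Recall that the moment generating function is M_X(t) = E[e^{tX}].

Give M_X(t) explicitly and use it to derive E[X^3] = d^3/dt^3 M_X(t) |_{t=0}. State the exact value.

E[X^3] = M^(3)(0) = 693

M_X(t) = (1 - 2*t)^(-7/2)
M^(3)(t) = 693/(64*t^6*√(1 - 2*t) - 192*t^5*√(1 - 2*t) + 240*t^4*√(1 - 2*t) - 160*t^3*√(1 - 2*t) + 60*t^2*√(1 - 2*t) - 12*t*√(1 - 2*t) + √(1 - 2*t))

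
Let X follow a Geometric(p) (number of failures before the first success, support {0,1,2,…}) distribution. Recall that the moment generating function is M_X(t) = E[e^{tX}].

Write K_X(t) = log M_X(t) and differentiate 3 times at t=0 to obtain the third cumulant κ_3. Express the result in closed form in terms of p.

M_X(t) = p/(-(1 - p)*e^(t) + 1)
K_X(t) = log M_X(t) = log(p) - log(-(1 - p)*e^(t) + 1)

κ_3 = K^(3)(0) = (p^2 - 3*p + 2)/p^3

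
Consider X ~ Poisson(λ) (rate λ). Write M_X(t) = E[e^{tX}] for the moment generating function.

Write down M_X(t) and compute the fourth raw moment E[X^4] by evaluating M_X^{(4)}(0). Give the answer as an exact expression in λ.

E[X^4] = M^(4)(0) = λ*(λ^3 + 6*λ^2 + 7*λ + 1)

M_X(t) = e^(λ*(e^(t) - 1))
M^(4)(t) = (λ^4*e^(4*t)*e^(λ*e^(t)) + 6*λ^3*e^(3*t)*e^(λ*e^(t)) + 7*λ^2*e^(2*t)*e^(λ*e^(t)) + λ*e^(t)*e^(λ*e^(t)))*e^(-λ)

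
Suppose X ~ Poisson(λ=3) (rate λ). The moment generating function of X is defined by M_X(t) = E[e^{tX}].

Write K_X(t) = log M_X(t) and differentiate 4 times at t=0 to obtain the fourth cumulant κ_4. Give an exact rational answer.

M_X(t) = e^(3*e^(t) - 3)
K_X(t) = log M_X(t) = 3*e^(t) - 3
dK/dt = 3*e^(t)
d^2K/dt^2 = 3*e^(t)
d^3K/dt^3 = 3*e^(t)
d^4K/dt^4 = 3*e^(t)

κ_4 = d^4K/dt^4 |_{t=0} = 3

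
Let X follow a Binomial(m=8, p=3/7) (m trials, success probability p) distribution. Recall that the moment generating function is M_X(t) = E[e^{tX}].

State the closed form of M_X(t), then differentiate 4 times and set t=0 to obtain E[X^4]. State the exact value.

E[X^4] = M^(4)(0) = 99744/343

M_X(t) = (3*e^(t)/7 + 4/7)^8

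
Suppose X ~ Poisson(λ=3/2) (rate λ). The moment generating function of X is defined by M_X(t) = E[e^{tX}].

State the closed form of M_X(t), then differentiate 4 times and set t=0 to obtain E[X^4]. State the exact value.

E[X^4] = d^4M/dt^4 |_{t=0} = 681/16

M_X(t) = e^(3*e^(t)/2 - 3/2)
dM/dt = 3*e^(-3/2)*e^(t)*e^(3*e^(t)/2)/2
d^2M/dt^2 = (9*e^(2*t)*e^(3*e^(t)/2) + 6*e^(t)*e^(3*e^(t)/2))*e^(-3/2)/4
d^3M/dt^3 = (27*e^(3*t)*e^(3*e^(t)/2) + 54*e^(2*t)*e^(3*e^(t)/2) + 12*e^(t)*e^(3*e^(t)/2))*e^(-3/2)/8
d^4M/dt^4 = (81*e^(4*t)*e^(3*e^(t)/2) + 324*e^(3*t)*e^(3*e^(t)/2) + 252*e^(2*t)*e^(3*e^(t)/2) + 24*e^(t)*e^(3*e^(t)/2))*e^(-3/2)/16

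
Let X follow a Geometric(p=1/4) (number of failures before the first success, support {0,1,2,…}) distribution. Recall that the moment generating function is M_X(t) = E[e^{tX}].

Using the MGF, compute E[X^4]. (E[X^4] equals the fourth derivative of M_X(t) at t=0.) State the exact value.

E[X^4] = d^4M/dt^4 |_{t=0} = 3045

M_X(t) = 1/(4*(1 - 3*e^(t)/4))
dM/dt = 3*e^(t)/(9*e^(2*t) - 24*e^(t) + 16)
d^2M/dt^2 = (-9*e^(2*t) - 12*e^(t))/(27*e^(3*t) - 108*e^(2*t) + 144*e^(t) - 64)
d^3M/dt^3 = (27*e^(3*t) + 144*e^(2*t) + 48*e^(t))/(81*e^(4*t) - 432*e^(3*t) + 864*e^(2*t) - 768*e^(t) + 256)
d^4M/dt^4 = (-81*e^(4*t) - 1188*e^(3*t) - 1584*e^(2*t) - 192*e^(t))/(243*e^(5*t) - 1620*e^(4*t) + 4320*e^(3*t) - 5760*e^(2*t) + 3840*e^(t) - 1024)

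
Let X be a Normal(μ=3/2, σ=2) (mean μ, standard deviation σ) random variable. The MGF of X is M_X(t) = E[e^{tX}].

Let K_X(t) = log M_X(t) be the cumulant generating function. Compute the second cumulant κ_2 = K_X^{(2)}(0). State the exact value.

M_X(t) = e^(2*t^2 + 3*t/2)
K_X(t) = log M_X(t) = 2*t^2 + 3*t/2
K′(t) = 4*t + 3/2
K′′(t) = 4

κ_2 = K′′(0) = 4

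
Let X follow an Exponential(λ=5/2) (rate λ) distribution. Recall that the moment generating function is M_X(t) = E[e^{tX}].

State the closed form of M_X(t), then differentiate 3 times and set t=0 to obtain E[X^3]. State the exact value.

E[X^3] = M′′′(0) = 48/125

M_X(t) = 5/(2*(5/2 - t))
M′(t) = 10/(4*t^2 - 20*t + 25)
M′′(t) = -40/(8*t^3 - 60*t^2 + 150*t - 125)
M′′′(t) = 240/(16*t^4 - 160*t^3 + 600*t^2 - 1000*t + 625)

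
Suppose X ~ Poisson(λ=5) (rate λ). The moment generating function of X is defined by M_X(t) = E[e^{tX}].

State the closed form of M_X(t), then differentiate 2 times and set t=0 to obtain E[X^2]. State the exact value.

M_X(t) = e^(5*e^(t) - 5)
M′(t) = 5*e^(-5)*e^(t)*e^(5*e^(t))
M′′(t) = (25*e^(2*t)*e^(5*e^(t)) + 5*e^(t)*e^(5*e^(t)))*e^(-5)

E[X^2] = M′′(0) = 30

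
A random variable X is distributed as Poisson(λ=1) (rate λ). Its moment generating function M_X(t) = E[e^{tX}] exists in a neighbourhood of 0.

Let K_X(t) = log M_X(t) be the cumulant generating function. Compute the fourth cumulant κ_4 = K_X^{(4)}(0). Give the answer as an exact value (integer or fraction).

κ_4 = d^4K/dt^4 |_{t=0} = 1

M_X(t) = e^(e^(t) - 1)
K_X(t) = log M_X(t) = e^(t) - 1
dK/dt = e^(t)
d^2K/dt^2 = e^(t)
d^3K/dt^3 = e^(t)
d^4K/dt^4 = e^(t)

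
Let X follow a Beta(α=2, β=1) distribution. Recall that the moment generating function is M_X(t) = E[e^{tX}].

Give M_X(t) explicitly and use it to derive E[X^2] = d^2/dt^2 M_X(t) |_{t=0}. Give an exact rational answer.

E[X^2] = M′′(0) = 1/2

M_X(t) = ₁F₁(2; 3; t)
M′(t) = 2*₁F₁(3; 4; t)/3
M′′(t) = ₁F₁(4; 5; t)/2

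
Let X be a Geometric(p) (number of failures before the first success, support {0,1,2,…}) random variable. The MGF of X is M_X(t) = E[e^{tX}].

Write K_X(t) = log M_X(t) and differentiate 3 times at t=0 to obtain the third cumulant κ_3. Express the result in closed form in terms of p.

κ_3 = K′′′(0) = (p^2 - 3*p + 2)/p^3

M_X(t) = p/(-(1 - p)*e^(t) + 1)
K_X(t) = log M_X(t) = log(p) - log(-(1 - p)*e^(t) + 1)
K′(t) = (-p*e^(t) + e^(t))/(p*e^(t) - e^(t) + 1)
K′′(t) = (-p*e^(t) + e^(t))/(p^2*e^(2*t) - 2*p*e^(2*t) + 2*p*e^(t) + e^(2*t) - 2*e^(t) + 1)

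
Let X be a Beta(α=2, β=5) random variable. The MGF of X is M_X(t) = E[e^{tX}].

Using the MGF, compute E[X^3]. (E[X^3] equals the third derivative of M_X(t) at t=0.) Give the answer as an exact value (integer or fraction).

E[X^3] = M′′′(0) = 1/21

M_X(t) = ₁F₁(2; 7; t)
M′(t) = 2*₁F₁(3; 8; t)/7
M′′(t) = 3*₁F₁(4; 9; t)/28
M′′′(t) = ₁F₁(5; 10; t)/21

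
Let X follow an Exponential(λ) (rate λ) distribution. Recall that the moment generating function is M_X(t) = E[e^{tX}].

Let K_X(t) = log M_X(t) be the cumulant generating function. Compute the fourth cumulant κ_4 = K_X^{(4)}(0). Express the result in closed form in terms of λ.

κ_4 = K′′′′(0) = 6/λ^4

M_X(t) = λ/(λ - t)
K_X(t) = log M_X(t) = log(λ) - log(λ - t)
K′(t) = -1/(-λ + t)
K′′(t) = 1/(λ^2 - 2*λ*t + t^2)
K′′′(t) = -2/(-λ^3 + 3*λ^2*t - 3*λ*t^2 + t^3)
K′′′′(t) = 6/(λ^4 - 4*λ^3*t + 6*λ^2*t^2 - 4*λ*t^3 + t^4)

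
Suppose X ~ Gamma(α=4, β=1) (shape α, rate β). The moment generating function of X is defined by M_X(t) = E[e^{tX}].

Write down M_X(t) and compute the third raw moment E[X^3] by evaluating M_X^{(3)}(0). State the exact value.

M_X(t) = (1 - t)^(-4)
M^(3)(t) = -120/(t^7 - 7*t^6 + 21*t^5 - 35*t^4 + 35*t^3 - 21*t^2 + 7*t - 1)

E[X^3] = M^(3)(0) = 120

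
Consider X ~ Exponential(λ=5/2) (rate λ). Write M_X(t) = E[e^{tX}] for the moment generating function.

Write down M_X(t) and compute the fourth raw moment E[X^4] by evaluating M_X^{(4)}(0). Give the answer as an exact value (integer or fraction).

M_X(t) = 5/(2*(5/2 - t))
dM/dt = 10/(4*t^2 - 20*t + 25)
d^2M/dt^2 = -40/(8*t^3 - 60*t^2 + 150*t - 125)
d^3M/dt^3 = 240/(16*t^4 - 160*t^3 + 600*t^2 - 1000*t + 625)
d^4M/dt^4 = -1920/(32*t^5 - 400*t^4 + 2000*t^3 - 5000*t^2 + 6250*t - 3125)

E[X^4] = d^4M/dt^4 |_{t=0} = 384/625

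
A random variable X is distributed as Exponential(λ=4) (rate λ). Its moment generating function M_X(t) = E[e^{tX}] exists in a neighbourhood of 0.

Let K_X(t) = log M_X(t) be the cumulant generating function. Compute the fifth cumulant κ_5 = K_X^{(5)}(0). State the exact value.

κ_5 = K′′′′′(0) = 3/128

M_X(t) = 4/(4 - t)
K_X(t) = log M_X(t) = -log(4 - t) + 2*log(2)
K′(t) = -1/(t - 4)
K′′(t) = 1/(t^2 - 8*t + 16)
K′′′(t) = -2/(t^3 - 12*t^2 + 48*t - 64)
K′′′′(t) = 6/(t^4 - 16*t^3 + 96*t^2 - 256*t + 256)
K′′′′′(t) = -24/(t^5 - 20*t^4 + 160*t^3 - 640*t^2 + 1280*t - 1024)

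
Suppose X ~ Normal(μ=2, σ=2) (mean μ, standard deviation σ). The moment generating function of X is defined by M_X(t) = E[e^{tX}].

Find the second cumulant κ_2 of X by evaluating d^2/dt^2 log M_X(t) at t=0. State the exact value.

κ_2 = K′′(0) = 4

M_X(t) = e^(2*t^2 + 2*t)
K_X(t) = log M_X(t) = 2*t^2 + 2*t
K′(t) = 4*t + 2
K′′(t) = 4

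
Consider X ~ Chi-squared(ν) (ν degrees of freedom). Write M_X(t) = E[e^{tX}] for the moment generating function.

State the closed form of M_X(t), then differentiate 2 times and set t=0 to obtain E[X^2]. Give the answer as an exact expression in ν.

E[X^2] = D^2[M](0) = ν*(ν + 2)

M_X(t) = (1 - 2*t)^(-ν/2)
D^2[M](t) = (ν^2 + 2*ν)/(4*t^2*(1 - 2*t)^(ν/2) - 4*t*(1 - 2*t)^(ν/2) + (1 - 2*t)^(ν/2))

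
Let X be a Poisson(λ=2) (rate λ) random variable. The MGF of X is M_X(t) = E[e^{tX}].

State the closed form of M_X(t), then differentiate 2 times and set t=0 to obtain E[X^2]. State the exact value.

M_X(t) = e^(2*e^(t) - 2)
M^(2)(t) = (4*e^(2*t)*e^(2*e^(t)) + 2*e^(t)*e^(2*e^(t)))*e^(-2)

E[X^2] = M^(2)(0) = 6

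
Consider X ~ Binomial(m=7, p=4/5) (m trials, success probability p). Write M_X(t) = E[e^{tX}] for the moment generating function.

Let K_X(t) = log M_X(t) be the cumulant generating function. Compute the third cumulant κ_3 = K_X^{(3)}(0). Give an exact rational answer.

M_X(t) = (4*e^(t)/5 + 1/5)^7
K_X(t) = log M_X(t) = 7*log(4*e^(t)/5 + 1/5)
K^(3)(t) = (-112*e^(2*t) + 28*e^(t))/(64*e^(3*t) + 48*e^(2*t) + 12*e^(t) + 1)

κ_3 = K^(3)(0) = -84/125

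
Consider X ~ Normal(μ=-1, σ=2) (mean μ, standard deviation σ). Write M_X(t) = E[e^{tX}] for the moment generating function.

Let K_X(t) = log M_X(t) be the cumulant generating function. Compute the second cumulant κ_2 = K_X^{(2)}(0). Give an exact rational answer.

M_X(t) = e^(2*t^2 - t)
K_X(t) = log M_X(t) = 2*t^2 - t
dK/dt = 4*t - 1
d^2K/dt^2 = 4

κ_2 = d^2K/dt^2 |_{t=0} = 4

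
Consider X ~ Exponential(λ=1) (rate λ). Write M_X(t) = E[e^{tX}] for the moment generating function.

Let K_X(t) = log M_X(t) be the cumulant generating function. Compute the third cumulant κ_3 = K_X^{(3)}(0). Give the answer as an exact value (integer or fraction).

M_X(t) = 1/(1 - t)
K_X(t) = log M_X(t) = -log(1 - t)
K^(3)(t) = -2/(t^3 - 3*t^2 + 3*t - 1)

κ_3 = K^(3)(0) = 2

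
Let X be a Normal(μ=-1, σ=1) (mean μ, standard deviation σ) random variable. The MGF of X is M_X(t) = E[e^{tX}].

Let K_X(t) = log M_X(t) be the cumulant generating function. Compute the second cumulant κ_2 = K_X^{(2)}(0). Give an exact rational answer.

M_X(t) = e^(t^2/2 - t)
K_X(t) = log M_X(t) = t^2/2 - t
D^2[K](t) = 1

κ_2 = D^2[K](0) = 1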